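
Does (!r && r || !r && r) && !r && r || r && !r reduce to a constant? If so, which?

yes, False

(!r && r || !r && r) && !r && r || r && !r
= (!r && r || !r && r) && !r && r   — complement / identity
= !r && r && !r && r   — idempotence
= !r && r   — idempotence
= false   — complement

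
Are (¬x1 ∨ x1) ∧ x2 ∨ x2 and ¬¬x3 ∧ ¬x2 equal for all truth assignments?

No

E1: (¬x1 ∨ x1) ∧ x2 ∨ x2
    = x2 ∨ x2   — complement / identity
    = x2   — idempotence
E2: ¬¬x3 ∧ ¬x2
    = x3 ∧ ¬x2   — double negation
These differ: at x1=0, x2=1, x3=0, E1 = 1 but E2 = 0.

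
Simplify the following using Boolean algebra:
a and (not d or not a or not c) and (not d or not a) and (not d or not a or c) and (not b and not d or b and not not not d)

a and not d

a and (not d or not a or not c) and (not d or not a) and (not d or not a or c) and (not b and not d or b and not not not d)
= a and (not d or not a or not c) and (not d or not a) and (not b and not d or b and not not not d)   (absorption)
= a and (not d or not a or not c) and (not d or not a) and (not b and not d or b and not d)   (double negation)
= a and (not d or not a) and (not b and not d or b and not d)   (absorption)
= a and (not d or not a) and not d   (distribution)
= a and not d   (absorption)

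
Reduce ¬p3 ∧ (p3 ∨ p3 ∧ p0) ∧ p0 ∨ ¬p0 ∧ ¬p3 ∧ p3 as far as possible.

False

¬p3 ∧ (p3 ∨ p3 ∧ p0) ∧ p0 ∨ ¬p0 ∧ ¬p3 ∧ p3
= ¬p3 ∧ p3 ∧ p0 ∨ ¬p0 ∧ ¬p3 ∧ p3   (absorption)
= ¬p3 ∧ p3   (distribution)
= False   (complement)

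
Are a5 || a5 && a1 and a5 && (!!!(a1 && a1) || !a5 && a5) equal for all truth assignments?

No

E1: a5 || a5 && a1
    = a5   [absorption]
E2: a5 && (!!!(a1 && a1) || !a5 && a5)
    = a5 && (!!!a1 || !a5 && a5)   [idempotence]
    = a5 && !!!a1   [complement / identity]
    = a5 && !a1   [double negation]
These differ: at a1=1, a5=1, E1 = 1 but E2 = 0.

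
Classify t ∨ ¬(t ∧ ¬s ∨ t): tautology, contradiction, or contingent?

tautology

t ∨ ¬(t ∧ ¬s ∨ t)
= t ∨ ¬t   [absorption]
= True   [complement]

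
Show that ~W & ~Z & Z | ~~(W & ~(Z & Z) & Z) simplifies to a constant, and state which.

0

~W & ~Z & Z | ~~(W & ~(Z & Z) & Z)
= ~W & ~Z & Z | W & ~(Z & Z) & Z
= ~W & ~Z & Z | W & ~Z & Z
= ~Z & Z
= 0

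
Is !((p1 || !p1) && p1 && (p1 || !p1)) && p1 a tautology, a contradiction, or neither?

contradiction

!((p1 || !p1) && p1 && (p1 || !p1)) && p1
= !(p1 && (p1 || !p1)) && p1
= !p1 && p1
= false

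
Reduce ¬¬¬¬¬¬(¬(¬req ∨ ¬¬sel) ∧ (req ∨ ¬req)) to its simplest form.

¬¬¬¬¬¬(¬(¬req ∨ ¬¬sel) ∧ (req ∨ ¬req))
= ¬¬¬¬(¬(¬req ∨ ¬¬sel) ∧ (req ∨ ¬req))
= ¬¬¬¬¬(¬req ∨ ¬¬sel)
= ¬¬¬(¬req ∨ ¬¬sel)
= ¬¬(req ∧ ¬sel)
= req ∧ ¬sel

req ∧ ¬sel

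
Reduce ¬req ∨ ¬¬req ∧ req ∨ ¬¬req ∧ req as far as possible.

True

¬req ∨ ¬¬req ∧ req ∨ ¬¬req ∧ req
= ¬req ∨ ¬¬req ∧ req   — idempotence
= ¬req ∨ req ∧ req   — double negation
= ¬req ∨ req   — idempotence
= True   — complement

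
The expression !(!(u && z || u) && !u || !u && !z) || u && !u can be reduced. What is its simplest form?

u

!(!(u && z || u) && !u || !u && !z) || u && !u
= !(!(u && z || u) && !u || !u && !z)   — complement / identity
= !((!(u && z || u) || !z) && !u)   — distribution
= !((!u || !z) && !u)   — absorption
= !!u   — absorption
= u   — double negation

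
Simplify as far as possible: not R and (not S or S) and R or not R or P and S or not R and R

not R or P and S

not R and (not S or S) and R or not R or P and S or not R and R
= not R and (not S or S) and R or not R or P and S   (complement / identity)
= not R and R or not R or P and S   (complement / identity)
= not R or P and S   (complement / identity)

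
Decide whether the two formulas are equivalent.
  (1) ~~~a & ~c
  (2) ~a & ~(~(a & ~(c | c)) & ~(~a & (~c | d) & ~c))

E1: ~~~a & ~c
    = ~a & ~c   [double negation]
E2: ~a & ~(~(a & ~(c | c)) & ~(~a & (~c | d) & ~c))
    = ~a & ~(~(a & ~c) & ~(~a & (~c | d) & ~c))   [idempotence]
    = ~a & (a & ~c | ~a & (~c | d) & ~c)   [De Morgan]
    = ~a & (a & ~c | ~a & ~c)   [absorption]
    = ~a & ~c   [distribution]
Both reduce to ~a & ~c, so they are equivalent.

Yes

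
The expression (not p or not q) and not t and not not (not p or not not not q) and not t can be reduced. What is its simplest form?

(not p or not q) and not t

(not p or not q) and not t and not not (not p or not not not q) and not t
= (not p or not q) and not t and not not (not p or not q) and not t
= (not p or not q) and not t and (not p or not q) and not t
= (not p or not q) and not t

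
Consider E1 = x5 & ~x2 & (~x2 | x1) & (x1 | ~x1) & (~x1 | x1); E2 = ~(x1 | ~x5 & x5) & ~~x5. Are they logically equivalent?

E1: x5 & ~x2 & (~x2 | x1) & (x1 | ~x1) & (~x1 | x1)
    = x5 & ~x2 & (x1 | ~x1) & (~x1 | x1)   [absorption]
    = x5 & ~x2 & (x1 | ~x1)   [complement / identity]
    = x5 & ~x2   [complement / identity]
E2: ~(x1 | ~x5 & x5) & ~~x5
    = ~(x1 | ~x5 & x5) & x5   [double negation]
    = ~x1 & x5   [complement / identity]
These differ: at x1=1, x2=0, x5=1, E1 = 1 but E2 = 0.

No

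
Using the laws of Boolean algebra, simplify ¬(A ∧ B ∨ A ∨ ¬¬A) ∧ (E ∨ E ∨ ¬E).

¬A

¬(A ∧ B ∨ A ∨ ¬¬A) ∧ (E ∨ E ∨ ¬E)
= ¬(A ∧ B ∨ A ∨ A) ∧ (E ∨ E ∨ ¬E)   (double negation)
= ¬(A ∧ B ∨ A) ∧ (E ∨ E ∨ ¬E)   (idempotence)
= ¬(A ∧ B ∨ A) ∧ (E ∨ ¬E)   (idempotence)
= ¬A ∧ (E ∨ ¬E)   (absorption)
= ¬A   (complement / identity)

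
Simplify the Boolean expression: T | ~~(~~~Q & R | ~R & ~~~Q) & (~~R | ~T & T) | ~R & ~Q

T | ~Q

T | ~~(~~~Q & R | ~R & ~~~Q) & (~~R | ~T & T) | ~R & ~Q
= T | ~~(~~~Q & R | ~R & ~~~Q) & (R | ~T & T) | ~R & ~Q   (double negation)
= T | ~~(~~~Q & R | ~R & ~~~Q) & R | ~R & ~Q   (complement / identity)
= T | ~~~~~Q & R | ~R & ~Q   (distribution)
= T | ~~~Q & R | ~R & ~Q   (double negation)
= T | ~Q & R | ~R & ~Q   (double negation)
= T | ~Q   (distribution)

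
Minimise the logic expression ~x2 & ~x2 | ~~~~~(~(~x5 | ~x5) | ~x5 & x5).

~x2 | ~x5

~x2 & ~x2 | ~~~~~(~(~x5 | ~x5) | ~x5 & x5)
= ~x2 & ~x2 | ~~~~~(x5 & x5 | ~x5 & x5)
= ~x2 & ~x2 | ~~~(x5 & x5 | ~x5 & x5)
= ~x2 | ~~~(x5 & x5 | ~x5 & x5)
= ~x2 | ~~~x5
= ~x2 | ~x5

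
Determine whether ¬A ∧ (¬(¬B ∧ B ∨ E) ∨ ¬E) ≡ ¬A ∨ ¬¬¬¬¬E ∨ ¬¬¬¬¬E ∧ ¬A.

E1: ¬A ∧ (¬(¬B ∧ B ∨ E) ∨ ¬E)
    = ¬A ∧ (¬E ∨ ¬E)
    = ¬A ∧ ¬E
E2: ¬A ∨ ¬¬¬¬¬E ∨ ¬¬¬¬¬E ∧ ¬A
    = ¬A ∨ ¬¬¬¬¬E
    = ¬A ∨ ¬¬¬E
    = ¬A ∨ ¬E
These differ: at A=0, B=0, E=1, E1 = 0 but E2 = 1.

No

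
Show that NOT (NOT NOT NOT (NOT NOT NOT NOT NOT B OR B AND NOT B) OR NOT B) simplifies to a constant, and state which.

FALSE

NOT (NOT NOT NOT (NOT NOT NOT NOT NOT B OR B AND NOT B) OR NOT B)
= NOT (NOT NOT NOT NOT NOT NOT NOT NOT B OR NOT B)   [complement / identity]
= NOT (NOT NOT NOT NOT NOT NOT B OR NOT B)   [double negation]
= NOT NOT NOT NOT NOT B AND B   [De Morgan]
= NOT NOT NOT B AND B   [double negation]
= NOT B AND B   [double negation]
= FALSE   [complement]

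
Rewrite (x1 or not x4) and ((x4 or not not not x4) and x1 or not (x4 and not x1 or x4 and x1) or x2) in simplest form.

x1 or not x4

(x1 or not x4) and ((x4 or not not not x4) and x1 or not (x4 and not x1 or x4 and x1) or x2)
= (x1 or not x4) and ((x4 or not not not x4) and x1 or not x4 or x2)   — distribution
= (x1 or not x4) and ((x4 or not x4) and x1 or not x4 or x2)   — double negation
= (x1 or not x4) and (x1 or not x4 or x2)   — complement / identity
= x1 or not x4   — absorption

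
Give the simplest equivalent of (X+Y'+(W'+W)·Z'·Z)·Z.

(X+Y')·Z

(X+Y'+(W'+W)·Z'·Z)·Z
= (X+Y'+Z'·Z)·Z
= (X+Y')·Z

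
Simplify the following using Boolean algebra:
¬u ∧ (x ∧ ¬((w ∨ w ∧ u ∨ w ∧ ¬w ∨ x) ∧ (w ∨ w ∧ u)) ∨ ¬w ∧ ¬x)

¬u ∧ ¬w

¬u ∧ (x ∧ ¬((w ∨ w ∧ u ∨ w ∧ ¬w ∨ x) ∧ (w ∨ w ∧ u)) ∨ ¬w ∧ ¬x)
= ¬u ∧ (x ∧ ¬((w ∨ w ∧ u ∨ x) ∧ (w ∨ w ∧ u)) ∨ ¬w ∧ ¬x)
= ¬u ∧ (x ∧ ¬(w ∨ w ∧ u) ∨ ¬w ∧ ¬x)
= ¬u ∧ (x ∧ ¬w ∨ ¬w ∧ ¬x)
= ¬u ∧ ¬w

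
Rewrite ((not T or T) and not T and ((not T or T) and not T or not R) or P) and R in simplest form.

(not T or P) and R

((not T or T) and not T and ((not T or T) and not T or not R) or P) and R
= ((not T or T) and not T or P) and R   — absorption
= (not T or P) and R   — complement / identity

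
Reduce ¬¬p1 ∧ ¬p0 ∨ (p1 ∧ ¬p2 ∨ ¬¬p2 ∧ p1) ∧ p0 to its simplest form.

¬¬p1 ∧ ¬p0 ∨ (p1 ∧ ¬p2 ∨ ¬¬p2 ∧ p1) ∧ p0
= ¬¬p1 ∧ ¬p0 ∨ (p1 ∧ ¬p2 ∨ p2 ∧ p1) ∧ p0   — double negation
= ¬¬p1 ∧ ¬p0 ∨ p1 ∧ p0   — distribution
= p1 ∧ ¬p0 ∨ p1 ∧ p0   — double negation
= p1   — distribution

p1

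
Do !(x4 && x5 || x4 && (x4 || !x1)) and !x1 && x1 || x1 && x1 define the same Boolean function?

E1: !(x4 && x5 || x4 && (x4 || !x1))
    = !(x4 && x5 || x4)   (absorption)
    = !x4   (absorption)
E2: !x1 && x1 || x1 && x1
    = x1   (distribution)
These differ: at x1=0, x4=0, x5=0, E1 = 1 but E2 = 0.

No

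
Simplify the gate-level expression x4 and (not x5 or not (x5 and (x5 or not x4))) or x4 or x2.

x4 and (not x5 or not (x5 and (x5 or not x4))) or x4 or x2
= x4 and (not x5 or not x5) or x4 or x2   (absorption)
= x4 and not x5 or x4 or x2   (idempotence)
= x4 or x2   (absorption)

x4 or x2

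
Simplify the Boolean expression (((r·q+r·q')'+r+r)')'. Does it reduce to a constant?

(((r·q+r·q')'+r+r)')'
= (((r·q+r·q')'+r)')'
= (r·q+r·q')'+r
= r'+r
= 1

1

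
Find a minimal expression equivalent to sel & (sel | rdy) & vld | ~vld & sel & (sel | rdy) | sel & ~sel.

sel

sel & (sel | rdy) & vld | ~vld & sel & (sel | rdy) | sel & ~sel
= sel & (sel | rdy) | sel & ~sel   (distribution)
= sel & (sel | rdy)   (complement / identity)
= sel   (absorption)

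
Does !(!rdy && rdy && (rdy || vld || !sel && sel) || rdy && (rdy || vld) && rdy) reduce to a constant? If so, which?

no

!(!rdy && rdy && (rdy || vld || !sel && sel) || rdy && (rdy || vld) && rdy)
= !(!rdy && rdy && (rdy || vld) || rdy && (rdy || vld) && rdy)   (complement / identity)
= !(rdy && (rdy || vld))   (distribution)
= !rdy   (absorption)
This depends on rdy, so it is not a constant.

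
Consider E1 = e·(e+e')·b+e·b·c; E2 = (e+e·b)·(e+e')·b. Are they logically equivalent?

E1: e·(e+e')·b+e·b·c
    = e·b+e·b·c   [complement / identity]
    = e·b   [absorption]
E2: (e+e·b)·(e+e')·b
    = (e+e·b)·b   [complement / identity]
    = e·b   [absorption]
Both reduce to e·b, so they are equivalent.

Yes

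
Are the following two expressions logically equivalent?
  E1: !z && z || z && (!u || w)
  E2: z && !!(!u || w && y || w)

Yes

E1: !z && z || z && (!u || w)
    = z && (!u || w)   (complement / identity)
E2: z && !!(!u || w && y || w)
    = z && (!u || w && y || w)   (double negation)
    = z && (!u || w)   (absorption)
Both reduce to z && (!u || w), so they are equivalent.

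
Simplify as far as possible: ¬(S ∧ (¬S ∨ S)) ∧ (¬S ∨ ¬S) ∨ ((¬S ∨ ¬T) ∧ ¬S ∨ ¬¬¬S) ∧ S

¬S

¬(S ∧ (¬S ∨ S)) ∧ (¬S ∨ ¬S) ∨ ((¬S ∨ ¬T) ∧ ¬S ∨ ¬¬¬S) ∧ S
= ¬(S ∧ (¬S ∨ S)) ∧ (¬S ∨ ¬S) ∨ (¬S ∨ ¬¬¬S) ∧ S
= ¬S ∧ (¬S ∨ ¬S) ∨ (¬S ∨ ¬¬¬S) ∧ S
= ¬S ∧ (¬S ∨ ¬S) ∨ (¬S ∨ ¬S) ∧ S
= ¬S ∨ ¬S
= ¬S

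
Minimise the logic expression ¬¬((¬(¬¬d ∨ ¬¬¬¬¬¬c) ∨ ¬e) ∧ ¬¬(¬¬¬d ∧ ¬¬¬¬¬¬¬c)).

¬¬((¬(¬¬d ∨ ¬¬¬¬¬¬c) ∨ ¬e) ∧ ¬¬(¬¬¬d ∧ ¬¬¬¬¬¬¬c))
= ¬¬((¬(¬¬d ∨ ¬¬¬¬¬¬c) ∨ ¬e) ∧ ¬(¬¬d ∨ ¬¬¬¬¬¬c))
= ¬¬¬(¬¬d ∨ ¬¬¬¬¬¬c)
= ¬¬(¬d ∧ ¬¬¬¬¬c)
= ¬¬(¬d ∧ ¬¬¬c)
= ¬¬(¬d ∧ ¬c)
= ¬d ∧ ¬c

¬d ∧ ¬c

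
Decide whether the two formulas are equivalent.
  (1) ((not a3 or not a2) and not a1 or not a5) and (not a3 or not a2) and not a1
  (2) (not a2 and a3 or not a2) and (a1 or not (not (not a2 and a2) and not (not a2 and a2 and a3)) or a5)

No

E1: ((not a3 or not a2) and not a1 or not a5) and (not a3 or not a2) and not a1
    = (not a3 or not a2) and not a1   — absorption
E2: (not a2 and a3 or not a2) and (a1 or not (not (not a2 and a2) and not (not a2 and a2 and a3)) or a5)
    = (not a2 and a3 or not a2) and (a1 or not a2 and a2 or not a2 and a2 and a3 or a5)   — De Morgan
    = (not a2 and a3 or not a2) and (a1 or not a2 and a2 or a5)   — absorption
    = not a2 and (a1 or not a2 and a2 or a5)   — absorption
    = not a2 and (a1 or a5)   — complement / identity
These differ: at a1=1, a2=0, a3=0, a5=1, E1 = 0 but E2 = 1.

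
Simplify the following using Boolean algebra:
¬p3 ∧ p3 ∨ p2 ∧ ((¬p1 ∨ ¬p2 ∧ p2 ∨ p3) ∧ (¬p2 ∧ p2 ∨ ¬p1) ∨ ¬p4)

¬p3 ∧ p3 ∨ p2 ∧ ((¬p1 ∨ ¬p2 ∧ p2 ∨ p3) ∧ (¬p2 ∧ p2 ∨ ¬p1) ∨ ¬p4)
= ¬p3 ∧ p3 ∨ p2 ∧ ((¬p2 ∧ p2 ∨ p3) ∧ ¬p2 ∧ p2 ∨ ¬p1 ∨ ¬p4)   — distribution
= ¬p3 ∧ p3 ∨ p2 ∧ (¬p2 ∧ p2 ∨ ¬p1 ∨ ¬p4)   — absorption
= p2 ∧ (¬p2 ∧ p2 ∨ ¬p1 ∨ ¬p4)   — complement / identity
= p2 ∧ (¬p1 ∨ ¬p4)   — complement / identity

p2 ∧ (¬p1 ∨ ¬p4)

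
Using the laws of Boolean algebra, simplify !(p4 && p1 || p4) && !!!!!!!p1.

!(p4 && p1 || p4) && !!!!!!!p1
= !p4 && !!!!!!!p1   [absorption]
= !p4 && !!!!!p1   [double negation]
= !p4 && !!!p1   [double negation]
= !p4 && !p1   [double negation]

!p4 && !p1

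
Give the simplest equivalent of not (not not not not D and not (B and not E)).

not D or B and not E

not (not not not not D and not (B and not E))
= not not not D or B and not E   — De Morgan
= not D or B and not E   — double negation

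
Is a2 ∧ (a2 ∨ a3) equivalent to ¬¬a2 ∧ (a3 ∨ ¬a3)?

E1: a2 ∧ (a2 ∨ a3)
    = a2   — absorption
E2: ¬¬a2 ∧ (a3 ∨ ¬a3)
    = a2 ∧ (a3 ∨ ¬a3)   — double negation
    = a2   — complement / identity
Both reduce to a2, so they are equivalent.

Yes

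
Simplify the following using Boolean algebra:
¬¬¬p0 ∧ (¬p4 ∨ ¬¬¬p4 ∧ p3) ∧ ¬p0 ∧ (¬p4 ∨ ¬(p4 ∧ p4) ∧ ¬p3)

¬p0 ∧ ¬p4

¬¬¬p0 ∧ (¬p4 ∨ ¬¬¬p4 ∧ p3) ∧ ¬p0 ∧ (¬p4 ∨ ¬(p4 ∧ p4) ∧ ¬p3)
= ¬¬¬p0 ∧ (¬p4 ∨ ¬p4 ∧ p3) ∧ ¬p0 ∧ (¬p4 ∨ ¬(p4 ∧ p4) ∧ ¬p3)   [double negation]
= ¬¬¬p0 ∧ ¬p4 ∧ ¬p0 ∧ (¬p4 ∨ ¬(p4 ∧ p4) ∧ ¬p3)   [absorption]
= ¬p0 ∧ ¬p4 ∧ ¬p0 ∧ (¬p4 ∨ ¬(p4 ∧ p4) ∧ ¬p3)   [double negation]
= ¬p0 ∧ ¬p4 ∧ ¬p0 ∧ (¬p4 ∨ ¬p4 ∧ ¬p3)   [idempotence]
= ¬p0 ∧ ¬p4 ∧ ¬p0 ∧ ¬p4   [absorption]
= ¬p0 ∧ ¬p4   [idempotence]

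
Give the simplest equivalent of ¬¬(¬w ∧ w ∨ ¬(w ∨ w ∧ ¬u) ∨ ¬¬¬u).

¬w ∨ ¬u

¬¬(¬w ∧ w ∨ ¬(w ∨ w ∧ ¬u) ∨ ¬¬¬u)
= ¬¬(¬(w ∨ w ∧ ¬u) ∨ ¬¬¬u)   — complement / identity
= ¬¬(¬(w ∨ w ∧ ¬u) ∨ ¬u)   — double negation
= ¬¬(¬w ∨ ¬u)   — absorption
= ¬w ∨ ¬u   — double negation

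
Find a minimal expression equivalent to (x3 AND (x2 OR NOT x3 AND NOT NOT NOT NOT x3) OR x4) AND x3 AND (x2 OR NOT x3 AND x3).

x3 AND x2

(x3 AND (x2 OR NOT x3 AND NOT NOT NOT NOT x3) OR x4) AND x3 AND (x2 OR NOT x3 AND x3)
= (x3 AND (x2 OR NOT x3 AND NOT NOT x3) OR x4) AND x3 AND (x2 OR NOT x3 AND x3)   (double negation)
= (x3 AND (x2 OR NOT x3 AND x3) OR x4) AND x3 AND (x2 OR NOT x3 AND x3)   (double negation)
= x3 AND (x2 OR NOT x3 AND x3)   (absorption)
= x3 AND x2   (complement / identity)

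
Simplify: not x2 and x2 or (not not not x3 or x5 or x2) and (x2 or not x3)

x2 or not x3

not x2 and x2 or (not not not x3 or x5 or x2) and (x2 or not x3)
= not x2 and x2 or x2 or (not not not x3 or x5) and not x3
= not x2 and x2 or x2 or (not x3 or x5) and not x3
= x2 or (not x3 or x5) and not x3
= x2 or not x3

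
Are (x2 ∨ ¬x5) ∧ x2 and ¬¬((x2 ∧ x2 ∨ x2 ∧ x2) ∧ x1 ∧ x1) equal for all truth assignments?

E1: (x2 ∨ ¬x5) ∧ x2
    = x2   — absorption
E2: ¬¬((x2 ∧ x2 ∨ x2 ∧ x2) ∧ x1 ∧ x1)
    = ¬¬(x2 ∧ x2 ∧ x1 ∧ x1)   — idempotence
    = ¬¬(x2 ∧ x2 ∧ x1)   — idempotence
    = x2 ∧ x2 ∧ x1   — double negation
    = x2 ∧ x1   — idempotence
These differ: at x1=0, x2=1, x5=0, E1 = 1 but E2 = 0.

No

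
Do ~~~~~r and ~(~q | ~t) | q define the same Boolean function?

E1: ~~~~~r
    = ~~~r   (double negation)
    = ~r   (double negation)
E2: ~(~q | ~t) | q
    = q & t | q   (De Morgan)
    = q   (absorption)
These differ: at q=0, r=0, t=0, E1 = 1 but E2 = 0.

No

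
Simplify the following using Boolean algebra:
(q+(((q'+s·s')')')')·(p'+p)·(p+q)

q

(q+(((q'+s·s')')')')·(p'+p)·(p+q)
= (q+(((q')')')')·(p'+p)·(p+q)   [complement / identity]
= (q+(((q')')')')·(p+q)   [complement / identity]
= (q+(q')')·(p+q)   [double negation]
= (q+q)·(p+q)   [double negation]
= q+q·p   [distribution]
= q   [absorption]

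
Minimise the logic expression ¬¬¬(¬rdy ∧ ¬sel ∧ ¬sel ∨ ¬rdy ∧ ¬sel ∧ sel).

¬¬¬(¬rdy ∧ ¬sel ∧ ¬sel ∨ ¬rdy ∧ ¬sel ∧ sel)
= ¬¬¬(¬rdy ∧ ¬sel)
= ¬(¬rdy ∧ ¬sel)
= rdy ∨ sel

rdy ∨ sel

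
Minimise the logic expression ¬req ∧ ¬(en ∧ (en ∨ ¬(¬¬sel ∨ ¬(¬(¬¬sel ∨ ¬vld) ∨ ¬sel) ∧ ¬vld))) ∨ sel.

¬req ∧ ¬en ∨ sel

¬req ∧ ¬(en ∧ (en ∨ ¬(¬¬sel ∨ ¬(¬(¬¬sel ∨ ¬vld) ∨ ¬sel) ∧ ¬vld))) ∨ sel
= ¬req ∧ ¬(en ∧ (en ∨ ¬(¬¬sel ∨ ¬(¬sel ∧ vld ∨ ¬sel) ∧ ¬vld))) ∨ sel   (De Morgan)
= ¬req ∧ ¬(en ∧ (en ∨ ¬(¬¬sel ∨ ¬¬sel ∧ ¬vld))) ∨ sel   (absorption)
= ¬req ∧ ¬(en ∧ (en ∨ ¬¬¬sel)) ∨ sel   (absorption)
= ¬req ∧ ¬(en ∧ (en ∨ ¬sel)) ∨ sel   (double negation)
= ¬req ∧ ¬en ∨ sel   (absorption)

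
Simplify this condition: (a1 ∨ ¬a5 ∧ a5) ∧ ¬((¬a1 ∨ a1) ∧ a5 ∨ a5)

(a1 ∨ ¬a5 ∧ a5) ∧ ¬((¬a1 ∨ a1) ∧ a5 ∨ a5)
= (a1 ∨ ¬a5 ∧ a5) ∧ ¬(a5 ∨ a5)   — complement / identity
= a1 ∧ ¬(a5 ∨ a5)   — complement / identity
= a1 ∧ ¬a5   — idempotence

a1 ∧ ¬a5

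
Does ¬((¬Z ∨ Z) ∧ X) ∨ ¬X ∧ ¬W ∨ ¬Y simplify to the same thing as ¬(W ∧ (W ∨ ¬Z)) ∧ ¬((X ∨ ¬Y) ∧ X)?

No

E1: ¬((¬Z ∨ Z) ∧ X) ∨ ¬X ∧ ¬W ∨ ¬Y
    = ¬X ∨ ¬X ∧ ¬W ∨ ¬Y   [complement / identity]
    = ¬X ∨ ¬Y   [absorption]
E2: ¬(W ∧ (W ∨ ¬Z)) ∧ ¬((X ∨ ¬Y) ∧ X)
    = ¬(W ∧ (W ∨ ¬Z)) ∧ ¬X   [absorption]
    = ¬W ∧ ¬X   [absorption]
These differ: at W=1, X=1, Y=0, Z=0, E1 = 1 but E2 = 0.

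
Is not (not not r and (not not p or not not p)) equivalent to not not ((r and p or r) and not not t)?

E1: not (not not r and (not not p or not not p))
    = not (not not r and not not p)
    = not r or not p
E2: not not ((r and p or r) and not not t)
    = (r and p or r) and not not t
    = (r and p or r) and t
    = r and t
These differ: at p=0, r=0, t=0, E1 = 1 but E2 = 0.

No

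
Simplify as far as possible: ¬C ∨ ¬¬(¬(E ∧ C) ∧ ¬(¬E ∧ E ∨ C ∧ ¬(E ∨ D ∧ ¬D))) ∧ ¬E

¬C

¬C ∨ ¬¬(¬(E ∧ C) ∧ ¬(¬E ∧ E ∨ C ∧ ¬(E ∨ D ∧ ¬D))) ∧ ¬E
= ¬C ∨ ¬¬(¬(E ∧ C) ∧ ¬(¬E ∧ E ∨ C ∧ ¬E)) ∧ ¬E   (complement / identity)
= ¬C ∨ ¬(E ∧ C ∨ ¬E ∧ E ∨ C ∧ ¬E) ∧ ¬E   (De Morgan)
= ¬C ∨ ¬(E ∧ C ∨ C ∧ ¬E) ∧ ¬E   (complement / identity)
= ¬C ∨ ¬C ∧ ¬E   (distribution)
= ¬C   (absorption)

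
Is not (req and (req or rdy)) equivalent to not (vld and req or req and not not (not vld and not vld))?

Yes

E1: not (req and (req or rdy))
    = not req
E2: not (vld and req or req and not not (not vld and not vld))
    = not (vld and req or req and not vld and not vld)
    = not (vld and req or req and not vld)
    = not req
Both reduce to not req, so they are equivalent.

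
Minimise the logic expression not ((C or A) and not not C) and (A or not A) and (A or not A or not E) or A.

not ((C or A) and not not C) and (A or not A) and (A or not A or not E) or A
= not ((C or A) and C) and (A or not A) and (A or not A or not E) or A
= not ((C or A) and C) and (A or not A) or A
= not ((C or A) and C) or A
= not C or A

not C or A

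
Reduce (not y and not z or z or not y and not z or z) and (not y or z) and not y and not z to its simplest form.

(not y and not z or z or not y and not z or z) and (not y or z) and not y and not z
= (not y and not z or z) and (not y or z) and not y and not z   — idempotence
= (not y and not z or z) and not y and not z   — absorption
= not y and not z   — absorption

not y and not z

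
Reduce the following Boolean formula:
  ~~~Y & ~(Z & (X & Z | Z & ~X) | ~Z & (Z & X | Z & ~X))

~Y & ~Z

~~~Y & ~(Z & (X & Z | Z & ~X) | ~Z & (Z & X | Z & ~X))
= ~~~Y & ~(Z & Z | ~Z & (Z & X | Z & ~X))
= ~~~Y & ~(Z & Z | ~Z & Z)
= ~~~Y & ~Z
= ~Y & ~Z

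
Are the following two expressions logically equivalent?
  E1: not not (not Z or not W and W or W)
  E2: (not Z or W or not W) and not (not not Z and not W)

E1: not not (not Z or not W and W or W)
    = not Z or not W and W or W   — double negation
    = not Z or W   — complement / identity
E2: (not Z or W or not W) and not (not not Z and not W)
    = (not Z or W or not W) and (not Z or W)   — De Morgan
    = not Z or W   — absorption
Both reduce to not Z or W, so they are equivalent.

Yes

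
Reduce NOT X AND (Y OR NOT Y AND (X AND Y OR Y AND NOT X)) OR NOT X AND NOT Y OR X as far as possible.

NOT X AND (Y OR NOT Y AND (X AND Y OR Y AND NOT X)) OR NOT X AND NOT Y OR X
= NOT X AND (Y OR NOT Y AND Y) OR NOT X AND NOT Y OR X   [distribution]
= NOT X AND Y OR NOT X AND NOT Y OR X   [complement / identity]
= NOT X OR X   [distribution]
= TRUE   [complement]

TRUE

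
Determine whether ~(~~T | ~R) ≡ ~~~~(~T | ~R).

No

E1: ~(~~T | ~R)
    = ~T & R   (De Morgan)
E2: ~~~~(~T | ~R)
    = ~~(~T | ~R)   (double negation)
    = ~T | ~R   (double negation)
These differ: at R=0, T=0, E1 = 0 but E2 = 1.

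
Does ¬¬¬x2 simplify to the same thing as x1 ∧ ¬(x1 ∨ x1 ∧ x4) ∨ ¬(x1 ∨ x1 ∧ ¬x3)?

E1: ¬¬¬x2
    = ¬x2   — double negation
E2: x1 ∧ ¬(x1 ∨ x1 ∧ x4) ∨ ¬(x1 ∨ x1 ∧ ¬x3)
    = x1 ∧ ¬x1 ∨ ¬(x1 ∨ x1 ∧ ¬x3)   — absorption
    = ¬(x1 ∨ x1 ∧ ¬x3)   — complement / identity
    = ¬x1   — absorption
These differ: at x1=0, x2=1, x3=1, x4=0, E1 = 0 but E2 = 1.

No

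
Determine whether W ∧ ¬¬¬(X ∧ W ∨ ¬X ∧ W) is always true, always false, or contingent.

always false

W ∧ ¬¬¬(X ∧ W ∨ ¬X ∧ W)
= W ∧ ¬¬¬W   (distribution)
= W ∧ ¬W   (double negation)
= False   (complement)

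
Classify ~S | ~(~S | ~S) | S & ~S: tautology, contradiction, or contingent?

~S | ~(~S | ~S) | S & ~S
= ~S | S & S | S & ~S   (De Morgan)
= ~S | S   (distribution)
= 1   (complement)

tautology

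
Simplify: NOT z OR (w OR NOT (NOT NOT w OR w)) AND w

NOT z OR (w OR NOT (NOT NOT w OR w)) AND w
= NOT z OR (w OR NOT (w OR w)) AND w   (double negation)
= NOT z OR (w OR NOT w) AND w   (idempotence)
= NOT z OR w   (complement / identity)

NOT z OR w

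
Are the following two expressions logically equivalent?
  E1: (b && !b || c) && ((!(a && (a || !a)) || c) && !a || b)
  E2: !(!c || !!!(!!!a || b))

Yes

E1: (b && !b || c) && ((!(a && (a || !a)) || c) && !a || b)
    = c && ((!(a && (a || !a)) || c) && !a || b)
    = c && ((!a || c) && !a || b)
    = c && (!a || b)
E2: !(!c || !!!(!!!a || b))
    = !(!c || !!!(!a || b))
    = c && !!(!a || b)
    = c && (!a || b)
Both reduce to c && (!a || b), so they are equivalent.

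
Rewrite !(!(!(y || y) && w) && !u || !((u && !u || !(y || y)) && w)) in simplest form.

!y && w

!(!(!(y || y) && w) && !u || !((u && !u || !(y || y)) && w))
= !(!(!(y || y) && w) && !u || !(!(y || y) && w))   [complement / identity]
= !!(!(y || y) && w)   [absorption]
= !(y || y) && w   [double negation]
= !y && w   [idempotence]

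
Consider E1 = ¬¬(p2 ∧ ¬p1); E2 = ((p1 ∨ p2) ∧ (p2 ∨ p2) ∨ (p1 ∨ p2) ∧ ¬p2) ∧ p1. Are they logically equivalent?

No

E1: ¬¬(p2 ∧ ¬p1)
    = p2 ∧ ¬p1   (double negation)
E2: ((p1 ∨ p2) ∧ (p2 ∨ p2) ∨ (p1 ∨ p2) ∧ ¬p2) ∧ p1
    = ((p1 ∨ p2) ∧ p2 ∨ (p1 ∨ p2) ∧ ¬p2) ∧ p1   (idempotence)
    = (p1 ∨ p2) ∧ p1   (distribution)
    = p1   (absorption)
These differ: at p1=1, p2=1, E1 = 0 but E2 = 1.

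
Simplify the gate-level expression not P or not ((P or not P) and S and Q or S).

not P or not S

not P or not ((P or not P) and S and Q or S)
= not P or not (S and Q or S)   (complement / identity)
= not P or not S   (absorption)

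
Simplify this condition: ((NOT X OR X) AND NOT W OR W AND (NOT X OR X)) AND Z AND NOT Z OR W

((NOT X OR X) AND NOT W OR W AND (NOT X OR X)) AND Z AND NOT Z OR W
= (NOT X OR X) AND Z AND NOT Z OR W   (distribution)
= Z AND NOT Z OR W   (complement / identity)
= W   (complement / identity)

W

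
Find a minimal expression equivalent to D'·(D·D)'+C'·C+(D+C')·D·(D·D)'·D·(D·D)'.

D'·(D·D)'+C'·C+(D+C')·D·(D·D)'·D·(D·D)'
= D'·(D·D)'+C'·C+D·(D·D)'·D·(D·D)'
= D'·(D·D)'+C'·C+D·(D·D)'
= D'·(D·D)'+D·(D·D)'
= (D·D)'
= D'

D'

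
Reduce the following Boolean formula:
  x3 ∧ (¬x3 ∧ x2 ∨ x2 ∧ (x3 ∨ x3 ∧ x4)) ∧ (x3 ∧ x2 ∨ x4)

x3 ∧ (¬x3 ∧ x2 ∨ x2 ∧ (x3 ∨ x3 ∧ x4)) ∧ (x3 ∧ x2 ∨ x4)
= x3 ∧ (¬x3 ∧ x2 ∨ x2 ∧ x3) ∧ (x3 ∧ x2 ∨ x4)   (absorption)
= x3 ∧ x2 ∧ (x3 ∧ x2 ∨ x4)   (distribution)
= x3 ∧ x2   (absorption)

x3 ∧ x2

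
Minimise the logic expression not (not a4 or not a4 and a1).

a4

not (not a4 or not a4 and a1)
= not not a4   (absorption)
= a4   (double negation)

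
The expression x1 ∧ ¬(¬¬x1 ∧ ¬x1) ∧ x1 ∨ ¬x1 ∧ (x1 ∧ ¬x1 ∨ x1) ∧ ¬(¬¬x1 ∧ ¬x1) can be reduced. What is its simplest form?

x1

x1 ∧ ¬(¬¬x1 ∧ ¬x1) ∧ x1 ∨ ¬x1 ∧ (x1 ∧ ¬x1 ∨ x1) ∧ ¬(¬¬x1 ∧ ¬x1)
= x1 ∧ ¬(¬¬x1 ∧ ¬x1) ∧ x1 ∨ ¬x1 ∧ x1 ∧ ¬(¬¬x1 ∧ ¬x1)   [complement / identity]
= x1 ∧ ¬(¬¬x1 ∧ ¬x1)   [distribution]
= x1 ∧ (¬x1 ∨ x1)   [De Morgan]
= x1   [complement / identity]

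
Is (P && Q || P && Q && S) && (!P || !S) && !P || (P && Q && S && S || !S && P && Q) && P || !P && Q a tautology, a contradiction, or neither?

neither

(P && Q || P && Q && S) && (!P || !S) && !P || (P && Q && S && S || !S && P && Q) && P || !P && Q
= (P && Q || P && Q && S) && (!P || !S) && !P || (P && Q && S || !S && P && Q) && P || !P && Q   (idempotence)
= (P && Q || P && Q && S) && (!P || !S) && !P || P && Q && P || !P && Q   (distribution)
= (P && Q || P && Q && S) && !P || P && Q && P || !P && Q   (absorption)
= P && Q && !P || P && Q && P || !P && Q   (absorption)
= P && Q || !P && Q   (distribution)
= Q   (distribution)
This depends on Q, so it is not a constant.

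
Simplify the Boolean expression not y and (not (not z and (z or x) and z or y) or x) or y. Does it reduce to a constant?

True

not y and (not (not z and (z or x) and z or y) or x) or y
= not y and (not (not z and z or y) or x) or y   (absorption)
= not y and (not y or x) or y   (complement / identity)
= not y or y   (absorption)
= True   (complement)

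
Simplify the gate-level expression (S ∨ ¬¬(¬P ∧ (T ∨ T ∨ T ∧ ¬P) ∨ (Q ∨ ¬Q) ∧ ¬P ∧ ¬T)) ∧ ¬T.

(S ∨ ¬P) ∧ ¬T

(S ∨ ¬¬(¬P ∧ (T ∨ T ∨ T ∧ ¬P) ∨ (Q ∨ ¬Q) ∧ ¬P ∧ ¬T)) ∧ ¬T
= (S ∨ ¬¬(¬P ∧ (T ∨ T ∨ T ∧ ¬P) ∨ ¬P ∧ ¬T)) ∧ ¬T   [complement / identity]
= (S ∨ ¬¬(¬P ∧ (T ∨ T ∧ ¬P) ∨ ¬P ∧ ¬T)) ∧ ¬T   [idempotence]
= (S ∨ ¬¬(¬P ∧ T ∨ ¬P ∧ ¬T)) ∧ ¬T   [absorption]
= (S ∨ ¬¬¬P) ∧ ¬T   [distribution]
= (S ∨ ¬P) ∧ ¬T   [double negation]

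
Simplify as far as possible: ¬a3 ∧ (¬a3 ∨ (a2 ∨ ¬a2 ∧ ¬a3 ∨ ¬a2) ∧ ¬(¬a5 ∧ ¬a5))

¬a3

¬a3 ∧ (¬a3 ∨ (a2 ∨ ¬a2 ∧ ¬a3 ∨ ¬a2) ∧ ¬(¬a5 ∧ ¬a5))
= ¬a3 ∧ (¬a3 ∨ (a2 ∨ ¬a2) ∧ ¬(¬a5 ∧ ¬a5))   [absorption]
= ¬a3 ∧ (¬a3 ∨ ¬(¬a5 ∧ ¬a5))   [complement / identity]
= ¬a3 ∧ (¬a3 ∨ ¬¬a5)   [idempotence]
= ¬a3 ∧ (¬a3 ∨ a5)   [double negation]
= ¬a3   [absorption]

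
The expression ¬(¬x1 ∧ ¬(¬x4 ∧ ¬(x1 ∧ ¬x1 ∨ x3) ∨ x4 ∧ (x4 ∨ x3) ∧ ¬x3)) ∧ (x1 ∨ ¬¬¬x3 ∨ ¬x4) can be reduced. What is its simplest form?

¬(¬x1 ∧ ¬(¬x4 ∧ ¬(x1 ∧ ¬x1 ∨ x3) ∨ x4 ∧ (x4 ∨ x3) ∧ ¬x3)) ∧ (x1 ∨ ¬¬¬x3 ∨ ¬x4)
= ¬(¬x1 ∧ ¬(¬x4 ∧ ¬x3 ∨ x4 ∧ (x4 ∨ x3) ∧ ¬x3)) ∧ (x1 ∨ ¬¬¬x3 ∨ ¬x4)   (complement / identity)
= (x1 ∨ ¬x4 ∧ ¬x3 ∨ x4 ∧ (x4 ∨ x3) ∧ ¬x3) ∧ (x1 ∨ ¬¬¬x3 ∨ ¬x4)   (De Morgan)
= (x1 ∨ ¬x4 ∧ ¬x3 ∨ x4 ∧ ¬x3) ∧ (x1 ∨ ¬¬¬x3 ∨ ¬x4)   (absorption)
= (x1 ∨ ¬x3) ∧ (x1 ∨ ¬¬¬x3 ∨ ¬x4)   (distribution)
= (x1 ∨ ¬x3) ∧ (x1 ∨ ¬x3 ∨ ¬x4)   (double negation)
= x1 ∨ ¬x3   (absorption)

x1 ∨ ¬x3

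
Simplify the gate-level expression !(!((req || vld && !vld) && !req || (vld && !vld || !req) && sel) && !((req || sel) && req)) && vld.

!(!((req || vld && !vld) && !req || (vld && !vld || !req) && sel) && !((req || sel) && req)) && vld
= !(!((req || vld && !vld) && !req || !req && sel) && !((req || sel) && req)) && vld
= !(!((req || vld && !vld || sel) && !req) && !((req || sel) && req)) && vld
= ((req || vld && !vld || sel) && !req || (req || sel) && req) && vld
= ((req || sel) && !req || (req || sel) && req) && vld
= (req || sel) && vld

(req || sel) && vld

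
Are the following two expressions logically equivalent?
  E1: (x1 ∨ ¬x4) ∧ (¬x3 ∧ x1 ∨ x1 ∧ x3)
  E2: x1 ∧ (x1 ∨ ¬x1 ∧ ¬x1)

E1: (x1 ∨ ¬x4) ∧ (¬x3 ∧ x1 ∨ x1 ∧ x3)
    = (x1 ∨ ¬x4) ∧ x1   — distribution
    = x1   — absorption
E2: x1 ∧ (x1 ∨ ¬x1 ∧ ¬x1)
    = x1 ∧ (x1 ∨ ¬x1)   — idempotence
    = x1   — complement / identity
Both reduce to x1, so they are equivalent.

Yes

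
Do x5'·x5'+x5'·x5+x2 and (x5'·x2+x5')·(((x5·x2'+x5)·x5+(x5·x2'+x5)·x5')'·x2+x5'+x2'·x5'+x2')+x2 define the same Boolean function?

E1: x5'·x5'+x5'·x5+x2
    = x5'+x2   [distribution]
E2: (x5'·x2+x5')·(((x5·x2'+x5)·x5+(x5·x2'+x5)·x5')'·x2+x5'+x2'·x5'+x2')+x2
    = (x5'·x2+x5')·(((x5·x2'+x5)·x5+(x5·x2'+x5)·x5')'·x2+x5'+x2')+x2   [absorption]
    = (x5'·x2+x5')·((x5·x2'+x5)'·x2+x5'+x2')+x2   [distribution]
    = (x5'·x2+x5')·(x5'·x2+x5'+x2')+x2   [absorption]
    = x5'·x2+x5'+x2   [absorption]
    = x5'+x2   [absorption]
Both reduce to x5'+x2, so they are equivalent.

Yes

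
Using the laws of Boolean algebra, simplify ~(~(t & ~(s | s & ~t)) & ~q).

~(~(t & ~(s | s & ~t)) & ~q)
= ~(~(t & ~s) & ~q)   — absorption
= t & ~s | q   — De Morgan

t & ~s | q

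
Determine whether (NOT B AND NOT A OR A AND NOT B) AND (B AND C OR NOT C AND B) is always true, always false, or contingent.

(NOT B AND NOT A OR A AND NOT B) AND (B AND C OR NOT C AND B)
= (NOT B AND NOT A OR A AND NOT B) AND B   — distribution
= NOT B AND B   — distribution
= FALSE   — complement

always false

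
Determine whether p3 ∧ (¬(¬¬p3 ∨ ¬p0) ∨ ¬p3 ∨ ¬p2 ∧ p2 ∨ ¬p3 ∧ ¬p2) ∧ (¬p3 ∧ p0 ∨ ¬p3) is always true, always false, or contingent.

p3 ∧ (¬(¬¬p3 ∨ ¬p0) ∨ ¬p3 ∨ ¬p2 ∧ p2 ∨ ¬p3 ∧ ¬p2) ∧ (¬p3 ∧ p0 ∨ ¬p3)
= p3 ∧ (¬(¬¬p3 ∨ ¬p0) ∨ ¬p3 ∨ ¬p3 ∧ ¬p2) ∧ (¬p3 ∧ p0 ∨ ¬p3)   (complement / identity)
= p3 ∧ (¬(¬¬p3 ∨ ¬p0) ∨ ¬p3) ∧ (¬p3 ∧ p0 ∨ ¬p3)   (absorption)
= p3 ∧ (¬p3 ∧ p0 ∨ ¬p3) ∧ (¬p3 ∧ p0 ∨ ¬p3)   (De Morgan)
= p3 ∧ (¬p3 ∧ p0 ∨ ¬p3)   (idempotence)
= p3 ∧ ¬p3   (absorption)
= False   (complement)

always false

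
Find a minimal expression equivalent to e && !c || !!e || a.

e || a

e && !c || !!e || a
= e && !c || e || a   [double negation]
= e || a   [absorption]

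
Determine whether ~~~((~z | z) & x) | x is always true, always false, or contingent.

always true

~~~((~z | z) & x) | x
= ~((~z | z) & x) | x   [double negation]
= ~x | x   [complement / identity]
= 1   [complement]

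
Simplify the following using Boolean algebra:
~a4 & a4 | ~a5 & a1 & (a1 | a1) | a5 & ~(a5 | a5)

~a5 & a1

~a4 & a4 | ~a5 & a1 & (a1 | a1) | a5 & ~(a5 | a5)
= ~a4 & a4 | ~a5 & a1 & a1 | a5 & ~(a5 | a5)
= ~a5 & a1 & a1 | a5 & ~(a5 | a5)
= ~a5 & a1 | a5 & ~(a5 | a5)
= ~a5 & a1 | a5 & ~a5
= ~a5 & a1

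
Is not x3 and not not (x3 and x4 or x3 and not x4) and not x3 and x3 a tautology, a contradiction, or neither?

contradiction

not x3 and not not (x3 and x4 or x3 and not x4) and not x3 and x3
= not x3 and not not x3 and not x3 and x3
= not x3 and x3 and not x3 and x3
= not x3 and x3
= False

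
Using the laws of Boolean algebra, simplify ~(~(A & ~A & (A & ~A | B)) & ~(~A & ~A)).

~A

~(~(A & ~A & (A & ~A | B)) & ~(~A & ~A))
= ~(~(A & ~A) & ~(~A & ~A))   — absorption
= A & ~A | ~A & ~A   — De Morgan
= ~A   — distribution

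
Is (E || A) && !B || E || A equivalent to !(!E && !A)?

E1: (E || A) && !B || E || A
    = E || A   (absorption)
E2: !(!E && !A)
    = E || A   (De Morgan)
Both reduce to E || A, so they are equivalent.

Yes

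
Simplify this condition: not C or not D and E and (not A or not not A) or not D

not C or not D

not C or not D and E and (not A or not not A) or not D
= not C or not D and E and (not A or A) or not D   — double negation
= not C or not D and E or not D   — complement / identity
= not C or not D   — absorption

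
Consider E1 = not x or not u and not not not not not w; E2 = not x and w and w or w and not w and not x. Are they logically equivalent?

No

E1: not x or not u and not not not not not w
    = not x or not u and not not not w
    = not x or not u and not w
E2: not x and w and w or w and not w and not x
    = not x and (w and w or w and not w)
    = not x and w
These differ: at u=0, w=0, x=0, E1 = 1 but E2 = 0.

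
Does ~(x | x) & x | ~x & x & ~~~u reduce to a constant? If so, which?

~(x | x) & x | ~x & x & ~~~u
= ~x & x | ~x & x & ~~~u
= ~x & x | ~x & x & ~u
= ~x & x
= 0

yes, False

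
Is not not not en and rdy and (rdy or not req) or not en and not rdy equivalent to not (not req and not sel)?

No

E1: not not not en and rdy and (rdy or not req) or not en and not rdy
    = not not not en and rdy or not en and not rdy
    = not en and rdy or not en and not rdy
    = not en
E2: not (not req and not sel)
    = req or sel
These differ: at en=1, rdy=0, req=1, sel=1, E1 = 0 but E2 = 1.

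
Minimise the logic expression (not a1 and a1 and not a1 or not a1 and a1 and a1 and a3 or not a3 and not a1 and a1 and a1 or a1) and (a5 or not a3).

a1 and (a5 or not a3)

(not a1 and a1 and not a1 or not a1 and a1 and a1 and a3 or not a3 and not a1 and a1 and a1 or a1) and (a5 or not a3)
= (not a1 and a1 and not a1 or not a1 and a1 and a1 or a1) and (a5 or not a3)   [distribution]
= (not a1 and a1 or a1) and (a5 or not a3)   [distribution]
= a1 and (a5 or not a3)   [complement / identity]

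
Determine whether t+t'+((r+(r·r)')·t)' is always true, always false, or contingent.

t+t'+((r+(r·r)')·t)'
= t+t'+((r+r')·t)'
= t+t'+t'
= t+t'
= 1

always true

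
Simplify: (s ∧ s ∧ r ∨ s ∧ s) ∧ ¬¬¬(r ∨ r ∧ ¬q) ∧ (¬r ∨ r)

s ∧ ¬r

(s ∧ s ∧ r ∨ s ∧ s) ∧ ¬¬¬(r ∨ r ∧ ¬q) ∧ (¬r ∨ r)
= (s ∧ s ∧ r ∨ s ∧ s) ∧ ¬¬¬r ∧ (¬r ∨ r)
= s ∧ s ∧ ¬¬¬r ∧ (¬r ∨ r)
= s ∧ s ∧ ¬¬¬r
= s ∧ ¬¬¬r
= s ∧ ¬r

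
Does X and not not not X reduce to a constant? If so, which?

yes, False

X and not not not X
= X and not X   — double negation
= False   — complement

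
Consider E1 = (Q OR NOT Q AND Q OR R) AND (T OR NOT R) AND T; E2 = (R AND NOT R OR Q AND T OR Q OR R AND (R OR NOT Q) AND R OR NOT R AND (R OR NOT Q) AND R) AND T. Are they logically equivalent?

Yes

E1: (Q OR NOT Q AND Q OR R) AND (T OR NOT R) AND T
    = (Q OR NOT Q AND Q OR R) AND T   [absorption]
    = (Q OR R) AND T   [complement / identity]
E2: (R AND NOT R OR Q AND T OR Q OR R AND (R OR NOT Q) AND R OR NOT R AND (R OR NOT Q) AND R) AND T
    = (R AND NOT R OR Q AND T OR Q OR (R OR NOT Q) AND R) AND T   [distribution]
    = (Q AND T OR Q OR (R OR NOT Q) AND R) AND T   [complement / identity]
    = (Q AND T OR Q OR R) AND T   [absorption]
    = (Q OR R) AND T   [absorption]
Both reduce to (Q OR R) AND T, so they are equivalent.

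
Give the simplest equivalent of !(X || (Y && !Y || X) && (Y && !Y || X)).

!(X || (Y && !Y || X) && (Y && !Y || X))
= !(X || Y && !Y || X)   — idempotence
= !(X || X)   — complement / identity
= !X   — idempotence

!X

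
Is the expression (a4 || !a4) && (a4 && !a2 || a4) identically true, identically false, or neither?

(a4 || !a4) && (a4 && !a2 || a4)
= a4 && !a2 || a4   (complement / identity)
= a4   (absorption)
This depends on a4, so it is not a constant.

neither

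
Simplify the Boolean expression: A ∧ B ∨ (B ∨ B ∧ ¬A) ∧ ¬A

B

A ∧ B ∨ (B ∨ B ∧ ¬A) ∧ ¬A
= A ∧ B ∨ B ∧ ¬A
= B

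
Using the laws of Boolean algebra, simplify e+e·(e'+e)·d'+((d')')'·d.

e

e+e·(e'+e)·d'+((d')')'·d
= e+e·(e'+e)·d'+d'·d   (double negation)
= e+e·(e'+e)·d'   (complement / identity)
= e+e·d'   (complement / identity)
= e   (absorption)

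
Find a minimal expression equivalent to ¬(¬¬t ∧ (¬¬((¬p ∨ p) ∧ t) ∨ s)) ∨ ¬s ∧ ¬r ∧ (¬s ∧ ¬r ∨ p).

¬(¬¬t ∧ (¬¬((¬p ∨ p) ∧ t) ∨ s)) ∨ ¬s ∧ ¬r ∧ (¬s ∧ ¬r ∨ p)
= ¬(¬¬t ∧ (¬¬((¬p ∨ p) ∧ t) ∨ s)) ∨ ¬s ∧ ¬r
= ¬(¬¬t ∧ (¬¬t ∨ s)) ∨ ¬s ∧ ¬r
= ¬¬¬t ∨ ¬s ∧ ¬r
= ¬t ∨ ¬s ∧ ¬r

¬t ∨ ¬s ∧ ¬r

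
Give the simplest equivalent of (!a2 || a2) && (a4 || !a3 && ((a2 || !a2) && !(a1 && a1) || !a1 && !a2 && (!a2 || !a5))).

a4 || !a3 && !a1

(!a2 || a2) && (a4 || !a3 && ((a2 || !a2) && !(a1 && a1) || !a1 && !a2 && (!a2 || !a5)))
= (!a2 || a2) && (a4 || !a3 && ((a2 || !a2) && !a1 || !a1 && !a2 && (!a2 || !a5)))
= (!a2 || a2) && (a4 || !a3 && (!a1 || !a1 && !a2 && (!a2 || !a5)))
= a4 || !a3 && (!a1 || !a1 && !a2 && (!a2 || !a5))
= a4 || !a3 && (!a1 || !a1 && !a2)
= a4 || !a3 && !a1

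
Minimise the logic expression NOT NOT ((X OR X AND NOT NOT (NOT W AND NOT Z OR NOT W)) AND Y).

NOT NOT ((X OR X AND NOT NOT (NOT W AND NOT Z OR NOT W)) AND Y)
= (X OR X AND NOT NOT (NOT W AND NOT Z OR NOT W)) AND Y
= (X OR X AND (NOT W AND NOT Z OR NOT W)) AND Y
= (X OR X AND NOT W) AND Y
= X AND Y

X AND Y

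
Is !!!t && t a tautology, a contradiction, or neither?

!!!t && t
= !t && t   [double negation]
= false   [complement]

contradiction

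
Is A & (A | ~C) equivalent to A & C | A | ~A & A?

Yes

E1: A & (A | ~C)
    = A   (absorption)
E2: A & C | A | ~A & A
    = A & C | A   (complement / identity)
    = A   (absorption)
Both reduce to A, so they are equivalent.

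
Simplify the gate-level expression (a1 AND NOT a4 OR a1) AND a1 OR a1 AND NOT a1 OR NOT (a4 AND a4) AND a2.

a1 OR NOT a4 AND a2

(a1 AND NOT a4 OR a1) AND a1 OR a1 AND NOT a1 OR NOT (a4 AND a4) AND a2
= a1 AND a1 OR a1 AND NOT a1 OR NOT (a4 AND a4) AND a2   [absorption]
= a1 OR NOT (a4 AND a4) AND a2   [distribution]
= a1 OR NOT a4 AND a2   [idempotence]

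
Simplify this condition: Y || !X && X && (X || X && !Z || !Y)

Y

Y || !X && X && (X || X && !Z || !Y)
= Y || !X && X && (X || !Y)   (absorption)
= Y || !X && X   (absorption)
= Y   (complement / identity)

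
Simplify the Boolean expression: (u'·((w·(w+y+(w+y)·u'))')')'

(u'·((w·(w+y+(w+y)·u'))')')'
= (u'·((w·(w+y))')')'   — absorption
= u+(w·(w+y))'   — De Morgan
= u+w'   — absorption

u+w'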